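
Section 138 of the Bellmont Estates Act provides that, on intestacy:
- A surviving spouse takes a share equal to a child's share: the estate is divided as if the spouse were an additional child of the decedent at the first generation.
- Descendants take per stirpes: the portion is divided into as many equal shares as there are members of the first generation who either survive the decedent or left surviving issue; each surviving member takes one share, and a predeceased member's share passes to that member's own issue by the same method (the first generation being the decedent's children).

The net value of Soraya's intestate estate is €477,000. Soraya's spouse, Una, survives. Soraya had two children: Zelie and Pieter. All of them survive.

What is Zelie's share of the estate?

Zelie receives €159,000.

The spouse counts as an additional share at the children's level, so there are 3 primary shares of €159,000. Una takes one such share (€159,000).
The children's combined portion (€318,000) is divided into 2 shares of €159,000: Zelie and Pieter each take €159,000.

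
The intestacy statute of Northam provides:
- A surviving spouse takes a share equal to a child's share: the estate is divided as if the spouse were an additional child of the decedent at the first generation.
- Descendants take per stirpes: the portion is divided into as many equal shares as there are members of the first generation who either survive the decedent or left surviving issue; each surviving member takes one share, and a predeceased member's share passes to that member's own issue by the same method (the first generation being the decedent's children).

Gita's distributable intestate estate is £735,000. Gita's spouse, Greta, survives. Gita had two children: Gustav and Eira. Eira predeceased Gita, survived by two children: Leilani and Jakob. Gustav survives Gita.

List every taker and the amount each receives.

Greta: £245,000; Gustav: £245,000; Leilani: £122,500; Jakob: £122,500

The spouse counts as an additional share at the children's level, so there are 3 primary shares of £245,000. Greta takes one such share (£245,000).
The children's combined portion (£490,000) is divided into 2 shares of £245,000: Gustav takes £245,000; Eira's £245,000 share passes to Eira's issue.
Eira's share (£245,000) is divided into 2 shares of £122,500: Leilani and Jakob each take £122,500.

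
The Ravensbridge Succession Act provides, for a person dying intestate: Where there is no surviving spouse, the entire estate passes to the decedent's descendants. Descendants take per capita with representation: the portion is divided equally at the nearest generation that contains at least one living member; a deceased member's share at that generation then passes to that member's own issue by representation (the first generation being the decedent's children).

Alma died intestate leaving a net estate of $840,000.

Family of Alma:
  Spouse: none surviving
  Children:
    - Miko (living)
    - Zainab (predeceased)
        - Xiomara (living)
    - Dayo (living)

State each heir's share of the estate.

Miko: $280,000; Xiomara: $280,000; Dayo: $280,000

The entire $840,000 passes to the descendants.
That amount ($840,000) is divided into 3 shares of $280,000: Miko and Dayo each take $280,000; Zainab's $280,000 share passes to Zainab's issue.
Zainab's share ($280,000) passes entirely to Xiomara.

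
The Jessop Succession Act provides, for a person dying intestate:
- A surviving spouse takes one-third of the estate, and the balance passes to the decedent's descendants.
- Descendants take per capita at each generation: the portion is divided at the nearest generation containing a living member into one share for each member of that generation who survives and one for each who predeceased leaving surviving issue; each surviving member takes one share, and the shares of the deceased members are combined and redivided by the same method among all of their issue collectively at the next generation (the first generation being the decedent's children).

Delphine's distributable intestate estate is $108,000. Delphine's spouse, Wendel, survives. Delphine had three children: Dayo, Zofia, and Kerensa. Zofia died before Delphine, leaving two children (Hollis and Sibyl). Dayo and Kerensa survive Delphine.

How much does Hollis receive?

Wendel takes one-third of $108,000 = $36,000. The remaining $72,000 passes to the descendants.
The descendants' portion ($72,000) is divided at the children's generation into 3 shares of $24,000. Dayo and Kerensa each take $24,000. The remaining share for the deceased Zofia ($24,000) is carried to the next generation.
That pool ($24,000) is divided at the grandchildren's generation equally among Hollis and Sibyl: $12,000 each.

Hollis receives $12,000.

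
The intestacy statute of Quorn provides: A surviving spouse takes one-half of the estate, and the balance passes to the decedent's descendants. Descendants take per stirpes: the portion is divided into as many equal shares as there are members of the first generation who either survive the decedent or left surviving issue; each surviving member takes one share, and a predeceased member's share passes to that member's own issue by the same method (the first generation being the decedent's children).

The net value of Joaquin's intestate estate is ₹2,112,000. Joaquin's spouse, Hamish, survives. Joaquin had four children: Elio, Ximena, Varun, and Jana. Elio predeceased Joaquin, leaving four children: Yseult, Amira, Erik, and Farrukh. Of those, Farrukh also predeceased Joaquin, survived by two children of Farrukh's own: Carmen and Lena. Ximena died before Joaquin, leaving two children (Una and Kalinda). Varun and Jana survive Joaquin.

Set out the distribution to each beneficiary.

Hamish takes one-half of ₹2,112,000 = ₹1,056,000. The remaining ₹1,056,000 passes to the descendants.
The descendants' portion (₹1,056,000) is divided into 4 shares of ₹264,000: Varun and Jana each take ₹264,000; Elio's ₹264,000 share passes to Elio's issue; Ximena's ₹264,000 share passes to Ximena's issue.
Elio's share (₹264,000) is divided into 4 shares of ₹66,000: Yseult, Amira, and Erik each take ₹66,000; Farrukh's ₹66,000 share passes to Farrukh's issue.
Farrukh's share (₹66,000) is divided into 2 shares of ₹33,000: Carmen and Lena each take ₹33,000.
Ximena's share (₹264,000) is divided into 2 shares of ₹132,000: Una and Kalinda each take ₹132,000.

Hamish: ₹1,056,000; Yseult: ₹66,000; Amira: ₹66,000; Erik: ₹66,000; Carmen: ₹33,000; Lena: ₹33,000; Una: ₹132,000; Kalinda: ₹132,000; Varun: ₹264,000; Jana: ₹264,000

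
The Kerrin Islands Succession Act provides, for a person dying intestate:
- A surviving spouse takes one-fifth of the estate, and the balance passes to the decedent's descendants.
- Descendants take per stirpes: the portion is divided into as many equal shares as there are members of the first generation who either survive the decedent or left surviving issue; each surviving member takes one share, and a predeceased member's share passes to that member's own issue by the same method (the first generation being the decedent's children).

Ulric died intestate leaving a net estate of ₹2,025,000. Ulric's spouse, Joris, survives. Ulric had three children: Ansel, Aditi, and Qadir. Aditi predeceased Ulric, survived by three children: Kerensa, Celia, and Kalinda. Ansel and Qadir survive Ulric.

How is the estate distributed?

Joris: ₹405,000; Ansel: ₹540,000; Kerensa: ₹180,000; Celia: ₹180,000; Kalinda: ₹180,000; Qadir: ₹540,000

Joris takes one-fifth of ₹2,025,000 = ₹405,000. The remaining ₹1,620,000 passes to the descendants.
The descendants' portion (₹1,620,000) is divided into 3 shares of ₹540,000: Ansel and Qadir each take ₹540,000; Aditi's ₹540,000 share passes to Aditi's issue.
Aditi's share (₹540,000) is divided into 3 shares of ₹180,000: Kerensa, Celia, and Kalinda each take ₹180,000.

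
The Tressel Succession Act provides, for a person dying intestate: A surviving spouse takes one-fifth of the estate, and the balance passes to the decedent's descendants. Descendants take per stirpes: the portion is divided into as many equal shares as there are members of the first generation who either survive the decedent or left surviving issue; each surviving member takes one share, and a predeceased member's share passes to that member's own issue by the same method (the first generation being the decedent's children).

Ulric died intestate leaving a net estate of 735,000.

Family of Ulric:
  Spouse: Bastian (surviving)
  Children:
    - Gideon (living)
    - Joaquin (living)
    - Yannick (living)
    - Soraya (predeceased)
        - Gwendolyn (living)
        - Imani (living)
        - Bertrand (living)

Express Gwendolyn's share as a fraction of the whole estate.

Bastian takes one-fifth of 735,000 = 147,000. The remaining 588,000 passes to the descendants.
The descendants' portion (588,000) is divided into 4 shares of 147,000: Gideon, Joaquin, and Yannick each take 147,000; Soraya's 147,000 share passes to Soraya's issue.
Soraya's share (147,000) is divided into 3 shares of 49,000: Gwendolyn, Imani, and Bertrand each take 49,000.

Gwendolyn receives 1/15 of the estate.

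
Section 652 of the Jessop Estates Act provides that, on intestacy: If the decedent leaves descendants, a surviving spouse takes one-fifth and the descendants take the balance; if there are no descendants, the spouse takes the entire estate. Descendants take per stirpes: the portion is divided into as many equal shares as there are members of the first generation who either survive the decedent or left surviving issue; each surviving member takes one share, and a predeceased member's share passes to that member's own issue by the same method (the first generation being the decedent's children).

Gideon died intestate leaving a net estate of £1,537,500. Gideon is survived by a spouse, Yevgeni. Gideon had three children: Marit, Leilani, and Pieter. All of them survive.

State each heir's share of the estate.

Yevgeni takes one-fifth of £1,537,500 = £307,500. The remaining £1,230,000 passes to the descendants.
The descendants' portion (£1,230,000) is divided into 3 shares of £410,000: Marit, Leilani, and Pieter each take £410,000.

Yevgeni: £307,500; Marit: £410,000; Leilani: £410,000; Pieter: £410,000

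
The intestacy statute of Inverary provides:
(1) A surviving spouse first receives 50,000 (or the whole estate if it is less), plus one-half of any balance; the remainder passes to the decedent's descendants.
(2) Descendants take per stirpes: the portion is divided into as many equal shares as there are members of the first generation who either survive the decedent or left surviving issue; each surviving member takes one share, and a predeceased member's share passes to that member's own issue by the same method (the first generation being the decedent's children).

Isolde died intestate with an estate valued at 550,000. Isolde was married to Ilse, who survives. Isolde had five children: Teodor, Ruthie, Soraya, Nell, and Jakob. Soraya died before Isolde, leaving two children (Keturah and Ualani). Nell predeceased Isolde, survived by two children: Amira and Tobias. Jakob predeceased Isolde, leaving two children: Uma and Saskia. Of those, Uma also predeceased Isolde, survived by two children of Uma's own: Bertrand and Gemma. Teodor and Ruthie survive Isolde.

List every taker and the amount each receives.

Ilse: 300,000; Teodor: 50,000; Ruthie: 50,000; Keturah: 25,000; Ualani: 25,000; Amira: 25,000; Tobias: 25,000; Bertrand: 12,500; Gemma: 12,500; Saskia: 25,000

Ilse first takes 50,000, leaving a balance of 500,000. Ilse then takes one-half of the balance (250,000), for a total of 300,000. The remaining 250,000 passes to the descendants.
The descendants' portion (250,000) is divided into 5 shares of 50,000: Teodor and Ruthie each take 50,000; Soraya's 50,000 share passes to Soraya's issue; Nell's 50,000 share passes to Nell's issue; Jakob's 50,000 share passes to Jakob's issue.
Soraya's share (50,000) is divided into 2 shares of 25,000: Keturah and Ualani each take 25,000.
Nell's share (50,000) is divided into 2 shares of 25,000: Amira and Tobias each take 25,000.
Jakob's share (50,000) is divided into 2 shares of 25,000: Saskia takes 25,000; Uma's 25,000 share passes to Uma's issue.
Uma's share (25,000) is divided into 2 shares of 12,500: Bertrand and Gemma each take 12,500.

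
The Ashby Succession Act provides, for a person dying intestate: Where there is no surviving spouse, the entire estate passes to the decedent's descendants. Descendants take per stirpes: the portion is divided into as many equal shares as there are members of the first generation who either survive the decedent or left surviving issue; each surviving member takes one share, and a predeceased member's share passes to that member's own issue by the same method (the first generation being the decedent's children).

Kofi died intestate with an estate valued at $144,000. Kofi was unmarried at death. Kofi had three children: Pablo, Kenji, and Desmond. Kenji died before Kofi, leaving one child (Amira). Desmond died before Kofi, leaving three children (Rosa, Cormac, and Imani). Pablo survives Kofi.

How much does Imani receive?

Imani receives $16,000.

The entire $144,000 passes to the descendants.
That amount ($144,000) is divided into 3 shares of $48,000: Pablo takes $48,000; Kenji's $48,000 share passes to Kenji's issue; Desmond's $48,000 share passes to Desmond's issue.
Kenji's share ($48,000) passes entirely to Amira.
Desmond's share ($48,000) is divided into 3 shares of $16,000: Rosa, Cormac, and Imani each take $16,000.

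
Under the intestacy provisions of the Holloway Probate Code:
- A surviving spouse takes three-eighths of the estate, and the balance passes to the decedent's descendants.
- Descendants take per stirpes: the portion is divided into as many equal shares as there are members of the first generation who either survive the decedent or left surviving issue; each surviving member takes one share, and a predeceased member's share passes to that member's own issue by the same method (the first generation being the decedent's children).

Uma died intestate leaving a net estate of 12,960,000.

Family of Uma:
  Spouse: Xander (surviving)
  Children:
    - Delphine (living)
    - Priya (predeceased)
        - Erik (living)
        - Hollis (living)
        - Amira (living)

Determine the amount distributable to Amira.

Amira receives 1,350,000.

Xander takes three-eighths of 12,960,000 = 4,860,000. The remaining 8,100,000 passes to the descendants.
The descendants' portion (8,100,000) is divided into 2 shares of 4,050,000: Delphine takes 4,050,000; Priya's 4,050,000 share passes to Priya's issue.
Priya's share (4,050,000) is divided into 3 shares of 1,350,000: Erik, Hollis, and Amira each take 1,350,000.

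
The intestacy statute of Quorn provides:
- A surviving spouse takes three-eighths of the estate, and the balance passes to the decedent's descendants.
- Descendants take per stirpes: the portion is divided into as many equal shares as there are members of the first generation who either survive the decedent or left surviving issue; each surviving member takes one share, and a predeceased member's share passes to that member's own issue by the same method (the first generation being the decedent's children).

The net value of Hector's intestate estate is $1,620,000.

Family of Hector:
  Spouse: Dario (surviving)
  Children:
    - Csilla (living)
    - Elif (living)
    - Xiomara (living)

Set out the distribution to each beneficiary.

Dario takes three-eighths of $1,620,000 = $607,500. The remaining $1,012,500 passes to the descendants.
The descendants' portion ($1,012,500) is divided into 3 shares of $337,500: Csilla, Elif, and Xiomara each take $337,500.

Dario: $607,500; Csilla: $337,500; Elif: $337,500; Xiomara: $337,500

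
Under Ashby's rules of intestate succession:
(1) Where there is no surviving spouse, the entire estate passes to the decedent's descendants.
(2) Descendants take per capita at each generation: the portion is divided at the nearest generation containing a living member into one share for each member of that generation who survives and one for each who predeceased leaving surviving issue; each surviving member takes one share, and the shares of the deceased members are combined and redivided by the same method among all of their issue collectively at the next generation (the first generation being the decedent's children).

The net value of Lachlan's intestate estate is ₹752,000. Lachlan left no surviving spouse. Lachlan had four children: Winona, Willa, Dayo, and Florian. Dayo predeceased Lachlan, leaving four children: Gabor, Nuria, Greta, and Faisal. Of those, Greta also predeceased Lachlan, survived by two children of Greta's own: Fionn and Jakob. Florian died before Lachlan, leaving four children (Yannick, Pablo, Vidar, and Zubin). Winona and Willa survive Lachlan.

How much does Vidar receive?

The entire ₹752,000 passes to the descendants.
That amount (₹752,000) is divided at the children's generation into 4 shares of ₹188,000. Winona and Willa each take ₹188,000. The 2 shares of the deceased (Dayo and Florian) are combined into a pool of ₹376,000.
That pool (₹376,000) is divided at the grandchildren's generation into 8 shares of ₹47,000. Gabor, Nuria, Faisal, Yannick, Pablo, Vidar, and Zubin each take ₹47,000. The remaining share for the deceased Greta (₹47,000) is carried to the next generation.
That pool (₹47,000) is divided at the great-grandchildren's generation equally among Fionn and Jakob: ₹23,500 each.

Vidar receives ₹47,000.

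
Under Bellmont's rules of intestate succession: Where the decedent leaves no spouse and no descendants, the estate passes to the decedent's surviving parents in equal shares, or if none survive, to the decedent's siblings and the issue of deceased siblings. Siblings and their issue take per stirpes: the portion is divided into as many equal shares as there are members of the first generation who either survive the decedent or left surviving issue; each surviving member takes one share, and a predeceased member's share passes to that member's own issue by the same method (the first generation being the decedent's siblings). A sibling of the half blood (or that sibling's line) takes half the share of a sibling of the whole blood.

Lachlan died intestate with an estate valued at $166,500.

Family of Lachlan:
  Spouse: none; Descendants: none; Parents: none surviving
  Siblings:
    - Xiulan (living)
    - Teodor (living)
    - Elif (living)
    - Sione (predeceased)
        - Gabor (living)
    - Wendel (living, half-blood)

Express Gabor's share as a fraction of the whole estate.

Gabor receives 2/9 of the estate.

The entire $166,500 passes to the siblings and their issue.
Counting each half-blood sibling's line as half a unit, there are 9/2 units in $166,500, so one unit is $37,000. Whole-blood lines (Xiulan, Teodor, Elif, and Sione) take $37,000 each; half-blood lines (Wendel) take $18,500 each.
Sione's share ($37,000) passes entirely to Gabor.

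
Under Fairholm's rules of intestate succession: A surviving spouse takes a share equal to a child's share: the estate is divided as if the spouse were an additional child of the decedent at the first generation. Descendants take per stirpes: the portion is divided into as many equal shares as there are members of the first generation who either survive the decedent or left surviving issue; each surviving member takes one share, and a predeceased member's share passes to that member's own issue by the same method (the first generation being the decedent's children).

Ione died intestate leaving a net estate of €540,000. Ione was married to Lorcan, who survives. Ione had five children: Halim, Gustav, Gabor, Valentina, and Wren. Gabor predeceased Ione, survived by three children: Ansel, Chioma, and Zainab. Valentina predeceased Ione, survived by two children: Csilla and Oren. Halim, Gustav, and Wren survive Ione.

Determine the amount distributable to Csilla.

Csilla receives €45,000.

The spouse counts as an additional share at the children's level, so there are 6 primary shares of €90,000. Lorcan takes one such share (€90,000).
The children's combined portion (€450,000) is divided into 5 shares of €90,000: Halim, Gustav, and Wren each take €90,000; Gabor's €90,000 share passes to Gabor's issue; Valentina's €90,000 share passes to Valentina's issue.
Gabor's share (€90,000) is divided into 3 shares of €30,000: Ansel, Chioma, and Zainab each take €30,000.
Valentina's share (€90,000) is divided into 2 shares of €45,000: Csilla and Oren each take €45,000.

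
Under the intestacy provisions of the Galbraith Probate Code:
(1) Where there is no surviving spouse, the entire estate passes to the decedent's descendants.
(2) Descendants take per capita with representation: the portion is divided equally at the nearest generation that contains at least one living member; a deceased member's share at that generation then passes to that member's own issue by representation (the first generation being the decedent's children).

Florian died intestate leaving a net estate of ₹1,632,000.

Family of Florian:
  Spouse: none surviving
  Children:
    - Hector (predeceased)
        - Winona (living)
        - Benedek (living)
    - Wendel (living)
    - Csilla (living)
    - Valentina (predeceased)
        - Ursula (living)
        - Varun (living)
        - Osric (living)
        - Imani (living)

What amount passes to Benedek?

The entire ₹1,632,000 passes to the descendants.
That amount (₹1,632,000) is divided into 4 shares of ₹408,000: Wendel and Csilla each take ₹408,000; Hector's ₹408,000 share passes to Hector's issue; Valentina's ₹408,000 share passes to Valentina's issue.
Hector's share (₹408,000) is divided into 2 shares of ₹204,000: Winona and Benedek each take ₹204,000.
Valentina's share (₹408,000) is divided into 4 shares of ₹102,000: Ursula, Varun, Osric, and Imani each take ₹102,000.

Benedek receives ₹204,000.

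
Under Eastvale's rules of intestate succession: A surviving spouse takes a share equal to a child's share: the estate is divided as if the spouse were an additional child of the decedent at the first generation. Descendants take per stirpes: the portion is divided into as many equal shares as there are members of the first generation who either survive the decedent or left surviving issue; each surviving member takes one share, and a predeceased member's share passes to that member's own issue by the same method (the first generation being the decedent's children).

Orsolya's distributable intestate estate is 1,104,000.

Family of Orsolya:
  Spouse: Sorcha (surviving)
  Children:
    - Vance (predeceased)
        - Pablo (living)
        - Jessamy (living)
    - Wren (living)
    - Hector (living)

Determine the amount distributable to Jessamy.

Jessamy receives 138,000.

The spouse counts as an additional share at the children's level, so there are 4 primary shares of 276,000. Sorcha takes one such share (276,000).
The children's combined portion (828,000) is divided into 3 shares of 276,000: Wren and Hector each take 276,000; Vance's 276,000 share passes to Vance's issue.
Vance's share (276,000) is divided into 2 shares of 138,000: Pablo and Jessamy each take 138,000.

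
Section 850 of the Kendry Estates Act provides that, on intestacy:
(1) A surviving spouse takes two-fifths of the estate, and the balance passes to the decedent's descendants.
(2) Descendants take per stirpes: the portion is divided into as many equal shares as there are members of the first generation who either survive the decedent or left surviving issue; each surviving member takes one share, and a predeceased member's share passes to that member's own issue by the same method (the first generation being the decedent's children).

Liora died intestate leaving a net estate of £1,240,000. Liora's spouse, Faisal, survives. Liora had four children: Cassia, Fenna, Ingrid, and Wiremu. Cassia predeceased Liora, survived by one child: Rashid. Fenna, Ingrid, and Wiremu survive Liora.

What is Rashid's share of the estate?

Rashid receives £186,000.

Faisal takes two-fifths of £1,240,000 = £496,000. The remaining £744,000 passes to the descendants.
The descendants' portion (£744,000) is divided into 4 shares of £186,000: Fenna, Ingrid, and Wiremu each take £186,000; Cassia's £186,000 share passes to Cassia's issue.
Cassia's share (£186,000) passes entirely to Rashid.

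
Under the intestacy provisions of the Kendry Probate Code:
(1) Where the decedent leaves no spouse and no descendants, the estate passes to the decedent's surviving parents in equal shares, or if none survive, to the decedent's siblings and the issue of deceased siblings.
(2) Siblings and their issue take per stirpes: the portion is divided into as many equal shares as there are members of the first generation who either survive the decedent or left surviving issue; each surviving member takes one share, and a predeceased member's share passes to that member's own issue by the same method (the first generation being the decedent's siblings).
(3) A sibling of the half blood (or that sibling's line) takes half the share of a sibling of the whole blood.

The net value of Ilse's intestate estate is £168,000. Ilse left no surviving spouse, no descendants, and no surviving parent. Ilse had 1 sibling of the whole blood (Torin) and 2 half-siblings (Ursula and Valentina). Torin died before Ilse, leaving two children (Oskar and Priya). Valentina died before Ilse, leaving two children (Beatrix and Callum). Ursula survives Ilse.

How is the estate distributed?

The entire £168,000 passes to the siblings and their issue.
Counting each half-blood sibling's line as half a unit, there are 2 units in £168,000, so one unit is £84,000. Whole-blood lines (Torin) take £84,000 each; half-blood lines (Ursula and Valentina) take £42,000 each.
Torin's share (£84,000) is divided into 2 shares of £42,000: Oskar and Priya each take £42,000.
Valentina's share (£42,000) is divided into 2 shares of £21,000: Beatrix and Callum each take £21,000.

Ursula: £42,000; Oskar: £42,000; Priya: £42,000; Beatrix: £21,000; Callum: £21,000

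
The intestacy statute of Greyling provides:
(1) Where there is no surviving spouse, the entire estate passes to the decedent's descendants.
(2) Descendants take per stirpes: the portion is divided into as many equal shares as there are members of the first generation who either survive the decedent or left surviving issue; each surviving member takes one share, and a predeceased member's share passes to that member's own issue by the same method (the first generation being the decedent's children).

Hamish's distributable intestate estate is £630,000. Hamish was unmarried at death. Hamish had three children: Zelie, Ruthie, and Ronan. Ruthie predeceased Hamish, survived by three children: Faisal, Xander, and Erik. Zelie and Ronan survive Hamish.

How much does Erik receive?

The entire £630,000 passes to the descendants.
That amount (£630,000) is divided into 3 shares of £210,000: Zelie and Ronan each take £210,000; Ruthie's £210,000 share passes to Ruthie's issue.
Ruthie's share (£210,000) is divided into 3 shares of £70,000: Faisal, Xander, and Erik each take £70,000.

Erik receives £70,000.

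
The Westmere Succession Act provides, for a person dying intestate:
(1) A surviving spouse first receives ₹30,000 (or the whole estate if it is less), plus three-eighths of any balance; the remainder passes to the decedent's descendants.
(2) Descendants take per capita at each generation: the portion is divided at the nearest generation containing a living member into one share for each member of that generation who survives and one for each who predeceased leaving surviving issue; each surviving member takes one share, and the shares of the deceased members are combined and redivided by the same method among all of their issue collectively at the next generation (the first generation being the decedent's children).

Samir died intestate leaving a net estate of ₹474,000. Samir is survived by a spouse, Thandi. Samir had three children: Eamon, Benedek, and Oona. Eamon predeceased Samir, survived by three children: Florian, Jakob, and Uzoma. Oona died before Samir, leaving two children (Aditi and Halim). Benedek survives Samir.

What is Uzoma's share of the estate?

Thandi first takes ₹30,000, leaving a balance of ₹444,000. Thandi then takes three-eighths of the balance (₹166,500), for a total of ₹196,500. The remaining ₹277,500 passes to the descendants.
The descendants' portion (₹277,500) is divided at the children's generation into 3 shares of ₹92,500. Benedek takes ₹92,500. The 2 shares of the deceased (Eamon and Oona) are combined into a pool of ₹185,000.
That pool (₹185,000) is divided at the grandchildren's generation equally among Florian, Jakob, Uzoma, Aditi, and Halim: ₹37,000 each.

Uzoma receives ₹37,000.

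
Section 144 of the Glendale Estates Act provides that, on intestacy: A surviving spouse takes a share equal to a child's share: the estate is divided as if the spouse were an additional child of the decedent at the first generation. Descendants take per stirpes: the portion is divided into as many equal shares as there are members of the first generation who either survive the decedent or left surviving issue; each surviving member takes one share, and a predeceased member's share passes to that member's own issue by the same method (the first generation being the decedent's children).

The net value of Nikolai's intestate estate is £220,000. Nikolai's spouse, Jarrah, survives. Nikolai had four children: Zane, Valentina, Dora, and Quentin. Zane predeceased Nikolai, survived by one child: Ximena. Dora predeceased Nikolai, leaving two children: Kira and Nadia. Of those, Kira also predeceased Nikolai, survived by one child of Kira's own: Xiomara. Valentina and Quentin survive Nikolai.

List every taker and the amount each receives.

Jarrah: £44,000; Ximena: £44,000; Valentina: £44,000; Xiomara: £22,000; Nadia: £22,000; Quentin: £44,000

The spouse counts as an additional share at the children's level, so there are 5 primary shares of £44,000. Jarrah takes one such share (£44,000).
The children's combined portion (£176,000) is divided into 4 shares of £44,000: Valentina and Quentin each take £44,000; Zane's £44,000 share passes to Zane's issue; Dora's £44,000 share passes to Dora's issue.
Zane's share (£44,000) passes entirely to Ximena.
Dora's share (£44,000) is divided into 2 shares of £22,000: Nadia takes £22,000; Kira's £22,000 share passes to Kira's issue.
Kira's share (£22,000) passes entirely to Xiomara.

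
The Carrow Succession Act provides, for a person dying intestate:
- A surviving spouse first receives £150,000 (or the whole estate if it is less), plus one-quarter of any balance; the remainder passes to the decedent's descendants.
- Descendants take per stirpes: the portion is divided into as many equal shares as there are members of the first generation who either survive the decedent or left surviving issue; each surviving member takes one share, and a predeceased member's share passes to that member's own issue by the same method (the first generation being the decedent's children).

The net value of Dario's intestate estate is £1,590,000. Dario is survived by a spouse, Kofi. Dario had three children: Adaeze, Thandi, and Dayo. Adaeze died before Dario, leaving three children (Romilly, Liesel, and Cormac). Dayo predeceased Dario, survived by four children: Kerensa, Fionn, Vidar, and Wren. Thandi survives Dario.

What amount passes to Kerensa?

Kofi first takes £150,000, leaving a balance of £1,440,000. Kofi then takes one-quarter of the balance (£360,000), for a total of £510,000. The remaining £1,080,000 passes to the descendants.
The descendants' portion (£1,080,000) is divided into 3 shares of £360,000: Thandi takes £360,000; Adaeze's £360,000 share passes to Adaeze's issue; Dayo's £360,000 share passes to Dayo's issue.
Adaeze's share (£360,000) is divided into 3 shares of £120,000: Romilly, Liesel, and Cormac each take £120,000.
Dayo's share (£360,000) is divided into 4 shares of £90,000: Kerensa, Fionn, Vidar, and Wren each take £90,000.

Kerensa receives £90,000.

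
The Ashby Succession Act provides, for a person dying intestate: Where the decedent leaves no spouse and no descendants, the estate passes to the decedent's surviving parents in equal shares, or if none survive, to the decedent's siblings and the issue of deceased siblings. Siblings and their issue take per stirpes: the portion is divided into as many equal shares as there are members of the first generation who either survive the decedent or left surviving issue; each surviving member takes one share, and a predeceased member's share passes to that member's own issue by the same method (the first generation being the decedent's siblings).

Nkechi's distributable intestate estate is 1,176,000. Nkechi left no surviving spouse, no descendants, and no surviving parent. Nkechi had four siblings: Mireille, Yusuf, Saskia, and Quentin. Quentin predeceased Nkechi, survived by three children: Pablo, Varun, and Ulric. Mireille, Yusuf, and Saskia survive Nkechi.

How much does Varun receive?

The entire 1,176,000 passes to the siblings and their issue.
That amount (1,176,000) is divided into 4 shares of 294,000: Mireille, Yusuf, and Saskia each take 294,000; Quentin's 294,000 share passes to Quentin's issue.
Quentin's share (294,000) is divided into 3 shares of 98,000: Pablo, Varun, and Ulric each take 98,000.

Varun receives 98,000.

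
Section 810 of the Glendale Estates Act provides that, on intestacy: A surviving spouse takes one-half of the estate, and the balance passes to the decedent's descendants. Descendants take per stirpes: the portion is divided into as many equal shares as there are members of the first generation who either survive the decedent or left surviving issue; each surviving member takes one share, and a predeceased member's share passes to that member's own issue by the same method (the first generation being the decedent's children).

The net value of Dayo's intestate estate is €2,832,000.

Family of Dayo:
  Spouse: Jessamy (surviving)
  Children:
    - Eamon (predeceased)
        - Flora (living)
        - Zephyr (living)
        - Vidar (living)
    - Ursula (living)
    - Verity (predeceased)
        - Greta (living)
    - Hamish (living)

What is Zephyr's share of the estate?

Zephyr receives €118,000.

Jessamy takes one-half of €2,832,000 = €1,416,000. The remaining €1,416,000 passes to the descendants.
The descendants' portion (€1,416,000) is divided into 4 shares of €354,000: Ursula and Hamish each take €354,000; Eamon's €354,000 share passes to Eamon's issue; Verity's €354,000 share passes to Verity's issue.
Eamon's share (€354,000) is divided into 3 shares of €118,000: Flora, Zephyr, and Vidar each take €118,000.
Verity's share (€354,000) passes entirely to Greta.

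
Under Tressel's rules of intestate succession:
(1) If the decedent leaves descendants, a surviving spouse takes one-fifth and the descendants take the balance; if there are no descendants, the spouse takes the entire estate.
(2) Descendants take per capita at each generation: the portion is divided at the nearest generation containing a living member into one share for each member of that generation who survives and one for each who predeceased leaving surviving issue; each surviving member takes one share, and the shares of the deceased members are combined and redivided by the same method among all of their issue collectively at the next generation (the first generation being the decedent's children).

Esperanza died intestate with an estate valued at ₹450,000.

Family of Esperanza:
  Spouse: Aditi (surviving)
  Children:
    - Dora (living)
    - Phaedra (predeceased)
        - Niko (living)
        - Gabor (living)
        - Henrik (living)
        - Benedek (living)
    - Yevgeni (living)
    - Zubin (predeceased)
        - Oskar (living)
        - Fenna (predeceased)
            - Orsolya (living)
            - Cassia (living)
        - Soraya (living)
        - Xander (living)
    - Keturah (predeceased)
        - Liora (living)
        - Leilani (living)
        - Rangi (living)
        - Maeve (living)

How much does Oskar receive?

Aditi takes one-fifth of ₹450,000 = ₹90,000. The remaining ₹360,000 passes to the descendants.
The descendants' portion (₹360,000) is divided at the children's generation into 5 shares of ₹72,000. Dora and Yevgeni each take ₹72,000. The 3 shares of the deceased (Phaedra, Zubin, and Keturah) are combined into a pool of ₹216,000.
That pool (₹216,000) is divided at the grandchildren's generation into 12 shares of ₹18,000. Niko, Gabor, Henrik, Benedek, Oskar, Soraya, Xander, Liora, Leilani, Rangi, and Maeve each take ₹18,000. The remaining share for the deceased Fenna (₹18,000) is carried to the next generation.
That pool (₹18,000) is divided at the great-grandchildren's generation equally among Orsolya and Cassia: ₹9,000 each.

Oskar receives ₹18,000.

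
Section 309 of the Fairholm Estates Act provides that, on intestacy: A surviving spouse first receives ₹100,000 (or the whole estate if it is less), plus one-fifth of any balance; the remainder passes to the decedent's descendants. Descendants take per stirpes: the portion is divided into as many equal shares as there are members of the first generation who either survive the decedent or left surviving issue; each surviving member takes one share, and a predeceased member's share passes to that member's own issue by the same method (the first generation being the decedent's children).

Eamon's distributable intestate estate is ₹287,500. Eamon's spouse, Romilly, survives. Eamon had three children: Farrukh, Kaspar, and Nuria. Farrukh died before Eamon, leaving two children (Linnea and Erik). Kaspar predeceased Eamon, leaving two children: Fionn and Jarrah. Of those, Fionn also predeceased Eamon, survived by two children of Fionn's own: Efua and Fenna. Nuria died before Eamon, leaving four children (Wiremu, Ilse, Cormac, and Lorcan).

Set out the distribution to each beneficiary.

Romilly first takes ₹100,000, leaving a balance of ₹187,500. Romilly then takes one-fifth of the balance (₹37,500), for a total of ₹137,500. The remaining ₹150,000 passes to the descendants.
The descendants' portion (₹150,000) is divided into 3 shares of ₹50,000: Farrukh's ₹50,000 share passes to Farrukh's issue; Kaspar's ₹50,000 share passes to Kaspar's issue; Nuria's ₹50,000 share passes to Nuria's issue.
Farrukh's share (₹50,000) is divided into 2 shares of ₹25,000: Linnea and Erik each take ₹25,000.
Kaspar's share (₹50,000) is divided into 2 shares of ₹25,000: Jarrah takes ₹25,000; Fionn's ₹25,000 share passes to Fionn's issue.
Fionn's share (₹25,000) is divided into 2 shares of ₹12,500: Efua and Fenna each take ₹12,500.
Nuria's share (₹50,000) is divided into 4 shares of ₹12,500: Wiremu, Ilse, Cormac, and Lorcan each take ₹12,500.

Romilly: ₹137,500; Linnea: ₹25,000; Erik: ₹25,000; Efua: ₹12,500; Fenna: ₹12,500; Jarrah: ₹25,000; Wiremu: ₹12,500; Ilse: ₹12,500; Cormac: ₹12,500; Lorcan: ₹12,500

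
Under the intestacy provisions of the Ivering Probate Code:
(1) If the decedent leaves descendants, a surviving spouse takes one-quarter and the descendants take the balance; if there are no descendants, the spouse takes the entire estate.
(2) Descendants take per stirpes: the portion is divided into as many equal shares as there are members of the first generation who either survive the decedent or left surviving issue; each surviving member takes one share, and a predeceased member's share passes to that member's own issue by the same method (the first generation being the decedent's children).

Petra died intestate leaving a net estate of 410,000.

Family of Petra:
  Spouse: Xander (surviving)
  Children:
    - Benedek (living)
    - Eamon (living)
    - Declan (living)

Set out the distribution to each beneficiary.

Xander: 102,500; Benedek: 102,500; Eamon: 102,500; Declan: 102,500

Xander takes one-quarter of 410,000 = 102,500. The remaining 307,500 passes to the descendants.
The descendants' portion (307,500) is divided into 3 shares of 102,500: Benedek, Eamon, and Declan each take 102,500.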